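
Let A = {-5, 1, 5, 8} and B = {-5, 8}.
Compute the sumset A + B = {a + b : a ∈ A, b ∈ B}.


A + B = {a + b : a ∈ A, b ∈ B}.
Enumerate all |A|·|B| = 4·2 = 8 pairs (a, b) and collect distinct sums.
a = -5: -5+-5=-10, -5+8=3
a = 1: 1+-5=-4, 1+8=9
a = 5: 5+-5=0, 5+8=13
a = 8: 8+-5=3, 8+8=16
Collecting distinct sums: A + B = {-10, -4, 0, 3, 9, 13, 16}
|A + B| = 7

A + B = {-10, -4, 0, 3, 9, 13, 16}


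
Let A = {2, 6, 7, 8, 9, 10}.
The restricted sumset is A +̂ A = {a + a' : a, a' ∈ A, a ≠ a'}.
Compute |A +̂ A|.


Restricted sumset: A +̂ A = {a + a' : a ∈ A, a' ∈ A, a ≠ a'}.
Equivalently, take A + A and drop any sum 2a that is achievable ONLY as a + a for a ∈ A (i.e. sums representable only with equal summands).
Enumerate pairs (a, a') with a < a' (symmetric, so each unordered pair gives one sum; this covers all a ≠ a'):
  2 + 6 = 8
  2 + 7 = 9
  2 + 8 = 10
  2 + 9 = 11
  2 + 10 = 12
  6 + 7 = 13
  6 + 8 = 14
  6 + 9 = 15
  6 + 10 = 16
  7 + 8 = 15
  7 + 9 = 16
  7 + 10 = 17
  8 + 9 = 17
  8 + 10 = 18
  9 + 10 = 19
Collected distinct sums: {8, 9, 10, 11, 12, 13, 14, 15, 16, 17, 18, 19}
|A +̂ A| = 12
(Reference bound: |A +̂ A| ≥ 2|A| - 3 for |A| ≥ 2, with |A| = 6 giving ≥ 9.)

|A +̂ A| = 12


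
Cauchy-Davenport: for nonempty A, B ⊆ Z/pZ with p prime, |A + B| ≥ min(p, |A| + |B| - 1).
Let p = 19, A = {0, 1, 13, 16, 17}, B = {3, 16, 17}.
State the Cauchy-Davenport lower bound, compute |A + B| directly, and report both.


Cauchy-Davenport: |A + B| ≥ min(p, |A| + |B| - 1) for A, B nonempty in Z/pZ.
|A| = 5, |B| = 3, p = 19.
CD lower bound = min(19, 5 + 3 - 1) = min(19, 7) = 7.
Compute A + B mod 19 directly:
a = 0: 0+3=3, 0+16=16, 0+17=17
a = 1: 1+3=4, 1+16=17, 1+17=18
a = 13: 13+3=16, 13+16=10, 13+17=11
a = 16: 16+3=0, 16+16=13, 16+17=14
a = 17: 17+3=1, 17+16=14, 17+17=15
A + B = {0, 1, 3, 4, 10, 11, 13, 14, 15, 16, 17, 18}, so |A + B| = 12.
Verify: 12 ≥ 7? Yes ✓.

CD lower bound = 7, actual |A + B| = 12.


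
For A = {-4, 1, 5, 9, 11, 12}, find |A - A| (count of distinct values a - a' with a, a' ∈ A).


A - A = {a - a' : a, a' ∈ A}; |A| = 6.
Bounds: 2|A|-1 ≤ |A - A| ≤ |A|² - |A| + 1, i.e. 11 ≤ |A - A| ≤ 31.
Note: 0 ∈ A - A always (from a - a). The set is symmetric: if d ∈ A - A then -d ∈ A - A.
Enumerate nonzero differences d = a - a' with a > a' (then include -d):
Positive differences: {1, 2, 3, 4, 5, 6, 7, 8, 9, 10, 11, 13, 15, 16}
Full difference set: {0} ∪ (positive diffs) ∪ (negative diffs).
|A - A| = 1 + 2·14 = 29 (matches direct enumeration: 29).

|A - A| = 29


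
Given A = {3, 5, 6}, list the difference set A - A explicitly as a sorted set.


A - A = {a - a' : a, a' ∈ A}.
Compute a - a' for each ordered pair (a, a'):
a = 3: 3-3=0, 3-5=-2, 3-6=-3
a = 5: 5-3=2, 5-5=0, 5-6=-1
a = 6: 6-3=3, 6-5=1, 6-6=0
Collecting distinct values (and noting 0 appears from a-a):
A - A = {-3, -2, -1, 0, 1, 2, 3}
|A - A| = 7

A - A = {-3, -2, -1, 0, 1, 2, 3}


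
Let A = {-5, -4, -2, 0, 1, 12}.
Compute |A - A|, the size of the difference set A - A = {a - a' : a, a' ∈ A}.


A - A = {a - a' : a, a' ∈ A}; |A| = 6.
Bounds: 2|A|-1 ≤ |A - A| ≤ |A|² - |A| + 1, i.e. 11 ≤ |A - A| ≤ 31.
Note: 0 ∈ A - A always (from a - a). The set is symmetric: if d ∈ A - A then -d ∈ A - A.
Enumerate nonzero differences d = a - a' with a > a' (then include -d):
Positive differences: {1, 2, 3, 4, 5, 6, 11, 12, 14, 16, 17}
Full difference set: {0} ∪ (positive diffs) ∪ (negative diffs).
|A - A| = 1 + 2·11 = 23 (matches direct enumeration: 23).

|A - A| = 23


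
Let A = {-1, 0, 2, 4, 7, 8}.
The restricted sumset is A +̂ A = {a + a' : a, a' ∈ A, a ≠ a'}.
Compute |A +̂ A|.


Restricted sumset: A +̂ A = {a + a' : a ∈ A, a' ∈ A, a ≠ a'}.
Equivalently, take A + A and drop any sum 2a that is achievable ONLY as a + a for a ∈ A (i.e. sums representable only with equal summands).
Enumerate pairs (a, a') with a < a' (symmetric, so each unordered pair gives one sum; this covers all a ≠ a'):
  -1 + 0 = -1
  -1 + 2 = 1
  -1 + 4 = 3
  -1 + 7 = 6
  -1 + 8 = 7
  0 + 2 = 2
  0 + 4 = 4
  0 + 7 = 7
  0 + 8 = 8
  2 + 4 = 6
  2 + 7 = 9
  2 + 8 = 10
  4 + 7 = 11
  4 + 8 = 12
  7 + 8 = 15
Collected distinct sums: {-1, 1, 2, 3, 4, 6, 7, 8, 9, 10, 11, 12, 15}
|A +̂ A| = 13
(Reference bound: |A +̂ A| ≥ 2|A| - 3 for |A| ≥ 2, with |A| = 6 giving ≥ 9.)

|A +̂ A| = 13


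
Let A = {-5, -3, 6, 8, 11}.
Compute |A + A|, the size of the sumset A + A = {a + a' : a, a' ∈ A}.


A + A = {a + a' : a, a' ∈ A}; |A| = 5.
General bounds: 2|A| - 1 ≤ |A + A| ≤ |A|(|A|+1)/2, i.e. 9 ≤ |A + A| ≤ 15.
Lower bound 2|A|-1 is attained iff A is an arithmetic progression.
Enumerate sums a + a' for a ≤ a' (symmetric, so this suffices):
a = -5: -5+-5=-10, -5+-3=-8, -5+6=1, -5+8=3, -5+11=6
a = -3: -3+-3=-6, -3+6=3, -3+8=5, -3+11=8
a = 6: 6+6=12, 6+8=14, 6+11=17
a = 8: 8+8=16, 8+11=19
a = 11: 11+11=22
Distinct sums: {-10, -8, -6, 1, 3, 5, 6, 8, 12, 14, 16, 17, 19, 22}
|A + A| = 14

|A + A| = 14


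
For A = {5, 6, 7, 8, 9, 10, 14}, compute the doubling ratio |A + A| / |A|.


|A| = 7.
Compute A + A by enumerating all 49 pairs.
A + A = {10, 11, 12, 13, 14, 15, 16, 17, 18, 19, 20, 21, 22, 23, 24, 28}, so |A + A| = 16.
K = |A + A| / |A| = 16/7 (already in lowest terms) ≈ 2.2857.
Reference: AP of size 7 gives K = 13/7 ≈ 1.8571; a fully generic set of size 7 gives K ≈ 4.0000.

|A| = 7, |A + A| = 16, K = 16/7.


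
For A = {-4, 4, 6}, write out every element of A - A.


A - A = {a - a' : a, a' ∈ A}.
Compute a - a' for each ordered pair (a, a'):
a = -4: -4--4=0, -4-4=-8, -4-6=-10
a = 4: 4--4=8, 4-4=0, 4-6=-2
a = 6: 6--4=10, 6-4=2, 6-6=0
Collecting distinct values (and noting 0 appears from a-a):
A - A = {-10, -8, -2, 0, 2, 8, 10}
|A - A| = 7

A - A = {-10, -8, -2, 0, 2, 8, 10}


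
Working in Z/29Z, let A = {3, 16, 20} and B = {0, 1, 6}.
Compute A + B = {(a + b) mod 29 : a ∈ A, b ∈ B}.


Work in Z/29Z: reduce every sum a + b modulo 29.
Enumerate all 9 pairs:
a = 3: 3+0=3, 3+1=4, 3+6=9
a = 16: 16+0=16, 16+1=17, 16+6=22
a = 20: 20+0=20, 20+1=21, 20+6=26
Distinct residues collected: {3, 4, 9, 16, 17, 20, 21, 22, 26}
|A + B| = 9 (out of 29 total residues).

A + B = {3, 4, 9, 16, 17, 20, 21, 22, 26}


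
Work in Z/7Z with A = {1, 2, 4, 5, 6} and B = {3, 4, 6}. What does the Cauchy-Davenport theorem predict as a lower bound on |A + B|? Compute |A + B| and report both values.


Cauchy-Davenport: |A + B| ≥ min(p, |A| + |B| - 1) for A, B nonempty in Z/pZ.
|A| = 5, |B| = 3, p = 7.
CD lower bound = min(7, 5 + 3 - 1) = min(7, 7) = 7.
Compute A + B mod 7 directly:
a = 1: 1+3=4, 1+4=5, 1+6=0
a = 2: 2+3=5, 2+4=6, 2+6=1
a = 4: 4+3=0, 4+4=1, 4+6=3
a = 5: 5+3=1, 5+4=2, 5+6=4
a = 6: 6+3=2, 6+4=3, 6+6=5
A + B = {0, 1, 2, 3, 4, 5, 6}, so |A + B| = 7.
Verify: 7 ≥ 7? Yes ✓.

CD lower bound = 7, actual |A + B| = 7.


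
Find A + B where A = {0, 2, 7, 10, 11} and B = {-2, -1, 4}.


A + B = {a + b : a ∈ A, b ∈ B}.
Enumerate all |A|·|B| = 5·3 = 15 pairs (a, b) and collect distinct sums.
a = 0: 0+-2=-2, 0+-1=-1, 0+4=4
a = 2: 2+-2=0, 2+-1=1, 2+4=6
a = 7: 7+-2=5, 7+-1=6, 7+4=11
a = 10: 10+-2=8, 10+-1=9, 10+4=14
a = 11: 11+-2=9, 11+-1=10, 11+4=15
Collecting distinct sums: A + B = {-2, -1, 0, 1, 4, 5, 6, 8, 9, 10, 11, 14, 15}
|A + B| = 13

A + B = {-2, -1, 0, 1, 4, 5, 6, 8, 9, 10, 11, 14, 15}


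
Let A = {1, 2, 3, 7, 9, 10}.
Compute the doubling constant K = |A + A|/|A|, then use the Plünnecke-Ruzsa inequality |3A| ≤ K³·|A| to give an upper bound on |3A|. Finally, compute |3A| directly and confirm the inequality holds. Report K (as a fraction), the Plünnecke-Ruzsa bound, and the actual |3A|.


|A| = 6.
Step 1: Compute A + A by enumerating all 36 pairs.
A + A = {2, 3, 4, 5, 6, 8, 9, 10, 11, 12, 13, 14, 16, 17, 18, 19, 20}, so |A + A| = 17.
Step 2: Doubling constant K = |A + A|/|A| = 17/6 = 17/6 ≈ 2.8333.
Step 3: Plünnecke-Ruzsa gives |3A| ≤ K³·|A| = (2.8333)³ · 6 ≈ 136.4722.
Step 4: Compute 3A = A + A + A directly by enumerating all triples (a,b,c) ∈ A³; |3A| = 28.
Step 5: Check 28 ≤ 136.4722? Yes ✓.

K = 17/6, Plünnecke-Ruzsa bound K³|A| ≈ 136.4722, |3A| = 28, inequality holds.


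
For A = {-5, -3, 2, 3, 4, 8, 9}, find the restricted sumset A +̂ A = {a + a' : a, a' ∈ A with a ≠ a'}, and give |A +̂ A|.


Restricted sumset: A +̂ A = {a + a' : a ∈ A, a' ∈ A, a ≠ a'}.
Equivalently, take A + A and drop any sum 2a that is achievable ONLY as a + a for a ∈ A (i.e. sums representable only with equal summands).
Enumerate pairs (a, a') with a < a' (symmetric, so each unordered pair gives one sum; this covers all a ≠ a'):
  -5 + -3 = -8
  -5 + 2 = -3
  -5 + 3 = -2
  -5 + 4 = -1
  -5 + 8 = 3
  -5 + 9 = 4
  -3 + 2 = -1
  -3 + 3 = 0
  -3 + 4 = 1
  -3 + 8 = 5
  -3 + 9 = 6
  2 + 3 = 5
  2 + 4 = 6
  2 + 8 = 10
  2 + 9 = 11
  3 + 4 = 7
  3 + 8 = 11
  3 + 9 = 12
  4 + 8 = 12
  4 + 9 = 13
  8 + 9 = 17
Collected distinct sums: {-8, -3, -2, -1, 0, 1, 3, 4, 5, 6, 7, 10, 11, 12, 13, 17}
|A +̂ A| = 16
(Reference bound: |A +̂ A| ≥ 2|A| - 3 for |A| ≥ 2, with |A| = 7 giving ≥ 11.)

|A +̂ A| = 16


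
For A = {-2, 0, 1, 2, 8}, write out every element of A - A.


A - A = {a - a' : a, a' ∈ A}.
Compute a - a' for each ordered pair (a, a'):
a = -2: -2--2=0, -2-0=-2, -2-1=-3, -2-2=-4, -2-8=-10
a = 0: 0--2=2, 0-0=0, 0-1=-1, 0-2=-2, 0-8=-8
a = 1: 1--2=3, 1-0=1, 1-1=0, 1-2=-1, 1-8=-7
a = 2: 2--2=4, 2-0=2, 2-1=1, 2-2=0, 2-8=-6
a = 8: 8--2=10, 8-0=8, 8-1=7, 8-2=6, 8-8=0
Collecting distinct values (and noting 0 appears from a-a):
A - A = {-10, -8, -7, -6, -4, -3, -2, -1, 0, 1, 2, 3, 4, 6, 7, 8, 10}
|A - A| = 17

A - A = {-10, -8, -7, -6, -4, -3, -2, -1, 0, 1, 2, 3, 4, 6, 7, 8, 10}


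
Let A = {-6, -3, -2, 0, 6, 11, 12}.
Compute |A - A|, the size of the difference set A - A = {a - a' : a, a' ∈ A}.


A - A = {a - a' : a, a' ∈ A}; |A| = 7.
Bounds: 2|A|-1 ≤ |A - A| ≤ |A|² - |A| + 1, i.e. 13 ≤ |A - A| ≤ 43.
Note: 0 ∈ A - A always (from a - a). The set is symmetric: if d ∈ A - A then -d ∈ A - A.
Enumerate nonzero differences d = a - a' with a > a' (then include -d):
Positive differences: {1, 2, 3, 4, 5, 6, 8, 9, 11, 12, 13, 14, 15, 17, 18}
Full difference set: {0} ∪ (positive diffs) ∪ (negative diffs).
|A - A| = 1 + 2·15 = 31 (matches direct enumeration: 31).

|A - A| = 31


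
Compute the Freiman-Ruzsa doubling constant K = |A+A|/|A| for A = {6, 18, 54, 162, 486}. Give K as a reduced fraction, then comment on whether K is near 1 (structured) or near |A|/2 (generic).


|A| = 5.
Compute A + A by enumerating all 25 pairs.
A + A = {12, 24, 36, 60, 72, 108, 168, 180, 216, 324, 492, 504, 540, 648, 972}, so |A + A| = 15.
K = |A + A| / |A| = 15/5 = 3/1 ≈ 3.0000.
Reference: AP of size 5 gives K = 9/5 ≈ 1.8000; a fully generic set of size 5 gives K ≈ 3.0000.

|A| = 5, |A + A| = 15, K = 15/5 = 3/1.


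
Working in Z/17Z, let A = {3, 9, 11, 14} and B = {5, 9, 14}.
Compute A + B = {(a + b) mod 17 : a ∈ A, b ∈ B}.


Work in Z/17Z: reduce every sum a + b modulo 17.
Enumerate all 12 pairs:
a = 3: 3+5=8, 3+9=12, 3+14=0
a = 9: 9+5=14, 9+9=1, 9+14=6
a = 11: 11+5=16, 11+9=3, 11+14=8
a = 14: 14+5=2, 14+9=6, 14+14=11
Distinct residues collected: {0, 1, 2, 3, 6, 8, 11, 12, 14, 16}
|A + B| = 10 (out of 17 total residues).

A + B = {0, 1, 2, 3, 6, 8, 11, 12, 14, 16}


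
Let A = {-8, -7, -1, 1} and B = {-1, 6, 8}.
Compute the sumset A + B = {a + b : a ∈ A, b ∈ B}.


A + B = {a + b : a ∈ A, b ∈ B}.
Enumerate all |A|·|B| = 4·3 = 12 pairs (a, b) and collect distinct sums.
a = -8: -8+-1=-9, -8+6=-2, -8+8=0
a = -7: -7+-1=-8, -7+6=-1, -7+8=1
a = -1: -1+-1=-2, -1+6=5, -1+8=7
a = 1: 1+-1=0, 1+6=7, 1+8=9
Collecting distinct sums: A + B = {-9, -8, -2, -1, 0, 1, 5, 7, 9}
|A + B| = 9

A + B = {-9, -8, -2, -1, 0, 1, 5, 7, 9}


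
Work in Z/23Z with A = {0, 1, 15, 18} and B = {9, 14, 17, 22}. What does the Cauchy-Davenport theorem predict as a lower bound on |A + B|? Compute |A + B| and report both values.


Cauchy-Davenport: |A + B| ≥ min(p, |A| + |B| - 1) for A, B nonempty in Z/pZ.
|A| = 4, |B| = 4, p = 23.
CD lower bound = min(23, 4 + 4 - 1) = min(23, 7) = 7.
Compute A + B mod 23 directly:
a = 0: 0+9=9, 0+14=14, 0+17=17, 0+22=22
a = 1: 1+9=10, 1+14=15, 1+17=18, 1+22=0
a = 15: 15+9=1, 15+14=6, 15+17=9, 15+22=14
a = 18: 18+9=4, 18+14=9, 18+17=12, 18+22=17
A + B = {0, 1, 4, 6, 9, 10, 12, 14, 15, 17, 18, 22}, so |A + B| = 12.
Verify: 12 ≥ 7? Yes ✓.

CD lower bound = 7, actual |A + B| = 12.


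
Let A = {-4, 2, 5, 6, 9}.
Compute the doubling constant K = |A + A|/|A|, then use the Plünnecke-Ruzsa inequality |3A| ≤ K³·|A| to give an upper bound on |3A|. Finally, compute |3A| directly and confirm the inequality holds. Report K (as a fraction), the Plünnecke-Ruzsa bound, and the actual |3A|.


|A| = 5.
Step 1: Compute A + A by enumerating all 25 pairs.
A + A = {-8, -2, 1, 2, 4, 5, 7, 8, 10, 11, 12, 14, 15, 18}, so |A + A| = 14.
Step 2: Doubling constant K = |A + A|/|A| = 14/5 = 14/5 ≈ 2.8000.
Step 3: Plünnecke-Ruzsa gives |3A| ≤ K³·|A| = (2.8000)³ · 5 ≈ 109.7600.
Step 4: Compute 3A = A + A + A directly by enumerating all triples (a,b,c) ∈ A³; |3A| = 27.
Step 5: Check 27 ≤ 109.7600? Yes ✓.

K = 14/5, Plünnecke-Ruzsa bound K³|A| ≈ 109.7600, |3A| = 27, inequality holds.


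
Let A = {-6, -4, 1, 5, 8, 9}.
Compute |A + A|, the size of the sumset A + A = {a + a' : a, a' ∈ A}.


A + A = {a + a' : a, a' ∈ A}; |A| = 6.
General bounds: 2|A| - 1 ≤ |A + A| ≤ |A|(|A|+1)/2, i.e. 11 ≤ |A + A| ≤ 21.
Lower bound 2|A|-1 is attained iff A is an arithmetic progression.
Enumerate sums a + a' for a ≤ a' (symmetric, so this suffices):
a = -6: -6+-6=-12, -6+-4=-10, -6+1=-5, -6+5=-1, -6+8=2, -6+9=3
a = -4: -4+-4=-8, -4+1=-3, -4+5=1, -4+8=4, -4+9=5
a = 1: 1+1=2, 1+5=6, 1+8=9, 1+9=10
a = 5: 5+5=10, 5+8=13, 5+9=14
a = 8: 8+8=16, 8+9=17
a = 9: 9+9=18
Distinct sums: {-12, -10, -8, -5, -3, -1, 1, 2, 3, 4, 5, 6, 9, 10, 13, 14, 16, 17, 18}
|A + A| = 19

|A + A| = 19


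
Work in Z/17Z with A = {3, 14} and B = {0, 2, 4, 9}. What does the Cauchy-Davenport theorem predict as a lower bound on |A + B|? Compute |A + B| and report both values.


Cauchy-Davenport: |A + B| ≥ min(p, |A| + |B| - 1) for A, B nonempty in Z/pZ.
|A| = 2, |B| = 4, p = 17.
CD lower bound = min(17, 2 + 4 - 1) = min(17, 5) = 5.
Compute A + B mod 17 directly:
a = 3: 3+0=3, 3+2=5, 3+4=7, 3+9=12
a = 14: 14+0=14, 14+2=16, 14+4=1, 14+9=6
A + B = {1, 3, 5, 6, 7, 12, 14, 16}, so |A + B| = 8.
Verify: 8 ≥ 5? Yes ✓.

CD lower bound = 5, actual |A + B| = 8.


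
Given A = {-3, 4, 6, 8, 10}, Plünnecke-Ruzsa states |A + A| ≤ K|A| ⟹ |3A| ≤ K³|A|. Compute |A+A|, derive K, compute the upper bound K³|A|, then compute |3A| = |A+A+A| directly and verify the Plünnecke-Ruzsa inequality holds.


|A| = 5.
Step 1: Compute A + A by enumerating all 25 pairs.
A + A = {-6, 1, 3, 5, 7, 8, 10, 12, 14, 16, 18, 20}, so |A + A| = 12.
Step 2: Doubling constant K = |A + A|/|A| = 12/5 = 12/5 ≈ 2.4000.
Step 3: Plünnecke-Ruzsa gives |3A| ≤ K³·|A| = (2.4000)³ · 5 ≈ 69.1200.
Step 4: Compute 3A = A + A + A directly by enumerating all triples (a,b,c) ∈ A³; |3A| = 22.
Step 5: Check 22 ≤ 69.1200? Yes ✓.

K = 12/5, Plünnecke-Ruzsa bound K³|A| ≈ 69.1200, |3A| = 22, inequality holds.


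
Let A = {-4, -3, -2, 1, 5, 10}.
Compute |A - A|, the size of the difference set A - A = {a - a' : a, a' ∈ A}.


A - A = {a - a' : a, a' ∈ A}; |A| = 6.
Bounds: 2|A|-1 ≤ |A - A| ≤ |A|² - |A| + 1, i.e. 11 ≤ |A - A| ≤ 31.
Note: 0 ∈ A - A always (from a - a). The set is symmetric: if d ∈ A - A then -d ∈ A - A.
Enumerate nonzero differences d = a - a' with a > a' (then include -d):
Positive differences: {1, 2, 3, 4, 5, 7, 8, 9, 12, 13, 14}
Full difference set: {0} ∪ (positive diffs) ∪ (negative diffs).
|A - A| = 1 + 2·11 = 23 (matches direct enumeration: 23).

|A - A| = 23


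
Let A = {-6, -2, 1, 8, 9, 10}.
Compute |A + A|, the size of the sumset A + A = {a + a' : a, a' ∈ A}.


A + A = {a + a' : a, a' ∈ A}; |A| = 6.
General bounds: 2|A| - 1 ≤ |A + A| ≤ |A|(|A|+1)/2, i.e. 11 ≤ |A + A| ≤ 21.
Lower bound 2|A|-1 is attained iff A is an arithmetic progression.
Enumerate sums a + a' for a ≤ a' (symmetric, so this suffices):
a = -6: -6+-6=-12, -6+-2=-8, -6+1=-5, -6+8=2, -6+9=3, -6+10=4
a = -2: -2+-2=-4, -2+1=-1, -2+8=6, -2+9=7, -2+10=8
a = 1: 1+1=2, 1+8=9, 1+9=10, 1+10=11
a = 8: 8+8=16, 8+9=17, 8+10=18
a = 9: 9+9=18, 9+10=19
a = 10: 10+10=20
Distinct sums: {-12, -8, -5, -4, -1, 2, 3, 4, 6, 7, 8, 9, 10, 11, 16, 17, 18, 19, 20}
|A + A| = 19

|A + A| = 19


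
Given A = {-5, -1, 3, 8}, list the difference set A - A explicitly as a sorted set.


A - A = {a - a' : a, a' ∈ A}.
Compute a - a' for each ordered pair (a, a'):
a = -5: -5--5=0, -5--1=-4, -5-3=-8, -5-8=-13
a = -1: -1--5=4, -1--1=0, -1-3=-4, -1-8=-9
a = 3: 3--5=8, 3--1=4, 3-3=0, 3-8=-5
a = 8: 8--5=13, 8--1=9, 8-3=5, 8-8=0
Collecting distinct values (and noting 0 appears from a-a):
A - A = {-13, -9, -8, -5, -4, 0, 4, 5, 8, 9, 13}
|A - A| = 11

A - A = {-13, -9, -8, -5, -4, 0, 4, 5, 8, 9, 13}


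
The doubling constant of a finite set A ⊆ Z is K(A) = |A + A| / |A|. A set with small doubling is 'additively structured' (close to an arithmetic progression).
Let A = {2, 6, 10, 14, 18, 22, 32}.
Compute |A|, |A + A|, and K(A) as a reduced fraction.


|A| = 7.
Compute A + A by enumerating all 49 pairs.
A + A = {4, 8, 12, 16, 20, 24, 28, 32, 34, 36, 38, 40, 42, 44, 46, 50, 54, 64}, so |A + A| = 18.
K = |A + A| / |A| = 18/7 (already in lowest terms) ≈ 2.5714.
Reference: AP of size 7 gives K = 13/7 ≈ 1.8571; a fully generic set of size 7 gives K ≈ 4.0000.

|A| = 7, |A + A| = 18, K = 18/7.


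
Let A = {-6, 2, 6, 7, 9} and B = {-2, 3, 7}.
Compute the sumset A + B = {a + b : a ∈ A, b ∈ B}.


A + B = {a + b : a ∈ A, b ∈ B}.
Enumerate all |A|·|B| = 5·3 = 15 pairs (a, b) and collect distinct sums.
a = -6: -6+-2=-8, -6+3=-3, -6+7=1
a = 2: 2+-2=0, 2+3=5, 2+7=9
a = 6: 6+-2=4, 6+3=9, 6+7=13
a = 7: 7+-2=5, 7+3=10, 7+7=14
a = 9: 9+-2=7, 9+3=12, 9+7=16
Collecting distinct sums: A + B = {-8, -3, 0, 1, 4, 5, 7, 9, 10, 12, 13, 14, 16}
|A + B| = 13

A + B = {-8, -3, 0, 1, 4, 5, 7, 9, 10, 12, 13, 14, 16}


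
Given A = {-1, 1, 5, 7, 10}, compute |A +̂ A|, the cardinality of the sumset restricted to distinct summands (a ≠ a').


Restricted sumset: A +̂ A = {a + a' : a ∈ A, a' ∈ A, a ≠ a'}.
Equivalently, take A + A and drop any sum 2a that is achievable ONLY as a + a for a ∈ A (i.e. sums representable only with equal summands).
Enumerate pairs (a, a') with a < a' (symmetric, so each unordered pair gives one sum; this covers all a ≠ a'):
  -1 + 1 = 0
  -1 + 5 = 4
  -1 + 7 = 6
  -1 + 10 = 9
  1 + 5 = 6
  1 + 7 = 8
  1 + 10 = 11
  5 + 7 = 12
  5 + 10 = 15
  7 + 10 = 17
Collected distinct sums: {0, 4, 6, 8, 9, 11, 12, 15, 17}
|A +̂ A| = 9
(Reference bound: |A +̂ A| ≥ 2|A| - 3 for |A| ≥ 2, with |A| = 5 giving ≥ 7.)

|A +̂ A| = 9


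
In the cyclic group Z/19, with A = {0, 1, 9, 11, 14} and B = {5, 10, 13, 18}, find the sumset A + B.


Work in Z/19Z: reduce every sum a + b modulo 19.
Enumerate all 20 pairs:
a = 0: 0+5=5, 0+10=10, 0+13=13, 0+18=18
a = 1: 1+5=6, 1+10=11, 1+13=14, 1+18=0
a = 9: 9+5=14, 9+10=0, 9+13=3, 9+18=8
a = 11: 11+5=16, 11+10=2, 11+13=5, 11+18=10
a = 14: 14+5=0, 14+10=5, 14+13=8, 14+18=13
Distinct residues collected: {0, 2, 3, 5, 6, 8, 10, 11, 13, 14, 16, 18}
|A + B| = 12 (out of 19 total residues).

A + B = {0, 2, 3, 5, 6, 8, 10, 11, 13, 14, 16, 18}


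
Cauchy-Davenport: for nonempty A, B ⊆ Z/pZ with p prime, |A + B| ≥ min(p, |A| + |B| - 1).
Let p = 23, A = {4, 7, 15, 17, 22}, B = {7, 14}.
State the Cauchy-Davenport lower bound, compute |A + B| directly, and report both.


Cauchy-Davenport: |A + B| ≥ min(p, |A| + |B| - 1) for A, B nonempty in Z/pZ.
|A| = 5, |B| = 2, p = 23.
CD lower bound = min(23, 5 + 2 - 1) = min(23, 6) = 6.
Compute A + B mod 23 directly:
a = 4: 4+7=11, 4+14=18
a = 7: 7+7=14, 7+14=21
a = 15: 15+7=22, 15+14=6
a = 17: 17+7=1, 17+14=8
a = 22: 22+7=6, 22+14=13
A + B = {1, 6, 8, 11, 13, 14, 18, 21, 22}, so |A + B| = 9.
Verify: 9 ≥ 6? Yes ✓.

CD lower bound = 6, actual |A + B| = 9.


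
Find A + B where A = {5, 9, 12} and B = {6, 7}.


A + B = {a + b : a ∈ A, b ∈ B}.
Enumerate all |A|·|B| = 3·2 = 6 pairs (a, b) and collect distinct sums.
a = 5: 5+6=11, 5+7=12
a = 9: 9+6=15, 9+7=16
a = 12: 12+6=18, 12+7=19
Collecting distinct sums: A + B = {11, 12, 15, 16, 18, 19}
|A + B| = 6

A + B = {11, 12, 15, 16, 18, 19}


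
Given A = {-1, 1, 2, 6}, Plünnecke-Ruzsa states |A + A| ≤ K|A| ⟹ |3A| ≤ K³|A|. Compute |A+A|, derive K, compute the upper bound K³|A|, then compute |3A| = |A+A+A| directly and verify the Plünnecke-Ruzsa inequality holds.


|A| = 4.
Step 1: Compute A + A by enumerating all 16 pairs.
A + A = {-2, 0, 1, 2, 3, 4, 5, 7, 8, 12}, so |A + A| = 10.
Step 2: Doubling constant K = |A + A|/|A| = 10/4 = 10/4 ≈ 2.5000.
Step 3: Plünnecke-Ruzsa gives |3A| ≤ K³·|A| = (2.5000)³ · 4 ≈ 62.5000.
Step 4: Compute 3A = A + A + A directly by enumerating all triples (a,b,c) ∈ A³; |3A| = 17.
Step 5: Check 17 ≤ 62.5000? Yes ✓.

K = 10/4, Plünnecke-Ruzsa bound K³|A| ≈ 62.5000, |3A| = 17, inequality holds.


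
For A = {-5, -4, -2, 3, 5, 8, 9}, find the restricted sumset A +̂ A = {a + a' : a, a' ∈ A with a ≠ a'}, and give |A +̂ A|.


Restricted sumset: A +̂ A = {a + a' : a ∈ A, a' ∈ A, a ≠ a'}.
Equivalently, take A + A and drop any sum 2a that is achievable ONLY as a + a for a ∈ A (i.e. sums representable only with equal summands).
Enumerate pairs (a, a') with a < a' (symmetric, so each unordered pair gives one sum; this covers all a ≠ a'):
  -5 + -4 = -9
  -5 + -2 = -7
  -5 + 3 = -2
  -5 + 5 = 0
  -5 + 8 = 3
  -5 + 9 = 4
  -4 + -2 = -6
  -4 + 3 = -1
  -4 + 5 = 1
  -4 + 8 = 4
  -4 + 9 = 5
  -2 + 3 = 1
  -2 + 5 = 3
  -2 + 8 = 6
  -2 + 9 = 7
  3 + 5 = 8
  3 + 8 = 11
  3 + 9 = 12
  5 + 8 = 13
  5 + 9 = 14
  8 + 9 = 17
Collected distinct sums: {-9, -7, -6, -2, -1, 0, 1, 3, 4, 5, 6, 7, 8, 11, 12, 13, 14, 17}
|A +̂ A| = 18
(Reference bound: |A +̂ A| ≥ 2|A| - 3 for |A| ≥ 2, with |A| = 7 giving ≥ 11.)

|A +̂ A| = 18


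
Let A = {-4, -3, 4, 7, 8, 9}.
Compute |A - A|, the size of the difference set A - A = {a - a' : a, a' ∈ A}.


A - A = {a - a' : a, a' ∈ A}; |A| = 6.
Bounds: 2|A|-1 ≤ |A - A| ≤ |A|² - |A| + 1, i.e. 11 ≤ |A - A| ≤ 31.
Note: 0 ∈ A - A always (from a - a). The set is symmetric: if d ∈ A - A then -d ∈ A - A.
Enumerate nonzero differences d = a - a' with a > a' (then include -d):
Positive differences: {1, 2, 3, 4, 5, 7, 8, 10, 11, 12, 13}
Full difference set: {0} ∪ (positive diffs) ∪ (negative diffs).
|A - A| = 1 + 2·11 = 23 (matches direct enumeration: 23).

|A - A| = 23


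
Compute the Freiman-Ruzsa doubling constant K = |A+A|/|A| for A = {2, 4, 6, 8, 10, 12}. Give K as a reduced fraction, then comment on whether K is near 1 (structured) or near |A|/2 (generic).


|A| = 6.
Compute A + A by enumerating all 36 pairs.
A + A = {4, 6, 8, 10, 12, 14, 16, 18, 20, 22, 24}, so |A + A| = 11.
K = |A + A| / |A| = 11/6 (already in lowest terms) ≈ 1.8333.
Reference: AP of size 6 gives K = 11/6 ≈ 1.8333; a fully generic set of size 6 gives K ≈ 3.5000.

|A| = 6, |A + A| = 11, K = 11/6.


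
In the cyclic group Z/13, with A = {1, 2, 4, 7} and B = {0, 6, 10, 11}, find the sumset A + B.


Work in Z/13Z: reduce every sum a + b modulo 13.
Enumerate all 16 pairs:
a = 1: 1+0=1, 1+6=7, 1+10=11, 1+11=12
a = 2: 2+0=2, 2+6=8, 2+10=12, 2+11=0
a = 4: 4+0=4, 4+6=10, 4+10=1, 4+11=2
a = 7: 7+0=7, 7+6=0, 7+10=4, 7+11=5
Distinct residues collected: {0, 1, 2, 4, 5, 7, 8, 10, 11, 12}
|A + B| = 10 (out of 13 total residues).

A + B = {0, 1, 2, 4, 5, 7, 8, 10, 11, 12}


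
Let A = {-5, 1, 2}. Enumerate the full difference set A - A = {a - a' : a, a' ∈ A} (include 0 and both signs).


A - A = {a - a' : a, a' ∈ A}.
Compute a - a' for each ordered pair (a, a'):
a = -5: -5--5=0, -5-1=-6, -5-2=-7
a = 1: 1--5=6, 1-1=0, 1-2=-1
a = 2: 2--5=7, 2-1=1, 2-2=0
Collecting distinct values (and noting 0 appears from a-a):
A - A = {-7, -6, -1, 0, 1, 6, 7}
|A - A| = 7

A - A = {-7, -6, -1, 0, 1, 6, 7}


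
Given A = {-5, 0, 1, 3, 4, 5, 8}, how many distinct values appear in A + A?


A + A = {a + a' : a, a' ∈ A}; |A| = 7.
General bounds: 2|A| - 1 ≤ |A + A| ≤ |A|(|A|+1)/2, i.e. 13 ≤ |A + A| ≤ 28.
Lower bound 2|A|-1 is attained iff A is an arithmetic progression.
Enumerate sums a + a' for a ≤ a' (symmetric, so this suffices):
a = -5: -5+-5=-10, -5+0=-5, -5+1=-4, -5+3=-2, -5+4=-1, -5+5=0, -5+8=3
a = 0: 0+0=0, 0+1=1, 0+3=3, 0+4=4, 0+5=5, 0+8=8
a = 1: 1+1=2, 1+3=4, 1+4=5, 1+5=6, 1+8=9
a = 3: 3+3=6, 3+4=7, 3+5=8, 3+8=11
a = 4: 4+4=8, 4+5=9, 4+8=12
a = 5: 5+5=10, 5+8=13
a = 8: 8+8=16
Distinct sums: {-10, -5, -4, -2, -1, 0, 1, 2, 3, 4, 5, 6, 7, 8, 9, 10, 11, 12, 13, 16}
|A + A| = 20

|A + A| = 20


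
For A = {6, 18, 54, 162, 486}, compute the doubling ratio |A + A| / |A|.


|A| = 5.
Compute A + A by enumerating all 25 pairs.
A + A = {12, 24, 36, 60, 72, 108, 168, 180, 216, 324, 492, 504, 540, 648, 972}, so |A + A| = 15.
K = |A + A| / |A| = 15/5 = 3/1 ≈ 3.0000.
Reference: AP of size 5 gives K = 9/5 ≈ 1.8000; a fully generic set of size 5 gives K ≈ 3.0000.

|A| = 5, |A + A| = 15, K = 15/5 = 3/1.


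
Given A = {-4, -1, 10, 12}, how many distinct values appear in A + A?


A + A = {a + a' : a, a' ∈ A}; |A| = 4.
General bounds: 2|A| - 1 ≤ |A + A| ≤ |A|(|A|+1)/2, i.e. 7 ≤ |A + A| ≤ 10.
Lower bound 2|A|-1 is attained iff A is an arithmetic progression.
Enumerate sums a + a' for a ≤ a' (symmetric, so this suffices):
a = -4: -4+-4=-8, -4+-1=-5, -4+10=6, -4+12=8
a = -1: -1+-1=-2, -1+10=9, -1+12=11
a = 10: 10+10=20, 10+12=22
a = 12: 12+12=24
Distinct sums: {-8, -5, -2, 6, 8, 9, 11, 20, 22, 24}
|A + A| = 10

|A + A| = 10


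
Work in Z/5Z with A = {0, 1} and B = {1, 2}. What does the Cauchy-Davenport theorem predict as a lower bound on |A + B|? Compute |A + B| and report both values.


Cauchy-Davenport: |A + B| ≥ min(p, |A| + |B| - 1) for A, B nonempty in Z/pZ.
|A| = 2, |B| = 2, p = 5.
CD lower bound = min(5, 2 + 2 - 1) = min(5, 3) = 3.
Compute A + B mod 5 directly:
a = 0: 0+1=1, 0+2=2
a = 1: 1+1=2, 1+2=3
A + B = {1, 2, 3}, so |A + B| = 3.
Verify: 3 ≥ 3? Yes ✓.

CD lower bound = 3, actual |A + B| = 3.


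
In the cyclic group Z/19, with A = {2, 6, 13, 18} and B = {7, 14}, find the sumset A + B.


Work in Z/19Z: reduce every sum a + b modulo 19.
Enumerate all 8 pairs:
a = 2: 2+7=9, 2+14=16
a = 6: 6+7=13, 6+14=1
a = 13: 13+7=1, 13+14=8
a = 18: 18+7=6, 18+14=13
Distinct residues collected: {1, 6, 8, 9, 13, 16}
|A + B| = 6 (out of 19 total residues).

A + B = {1, 6, 8, 9, 13, 16}


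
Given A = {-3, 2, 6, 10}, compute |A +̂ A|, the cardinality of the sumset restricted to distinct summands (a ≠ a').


Restricted sumset: A +̂ A = {a + a' : a ∈ A, a' ∈ A, a ≠ a'}.
Equivalently, take A + A and drop any sum 2a that is achievable ONLY as a + a for a ∈ A (i.e. sums representable only with equal summands).
Enumerate pairs (a, a') with a < a' (symmetric, so each unordered pair gives one sum; this covers all a ≠ a'):
  -3 + 2 = -1
  -3 + 6 = 3
  -3 + 10 = 7
  2 + 6 = 8
  2 + 10 = 12
  6 + 10 = 16
Collected distinct sums: {-1, 3, 7, 8, 12, 16}
|A +̂ A| = 6
(Reference bound: |A +̂ A| ≥ 2|A| - 3 for |A| ≥ 2, with |A| = 4 giving ≥ 5.)

|A +̂ A| = 6


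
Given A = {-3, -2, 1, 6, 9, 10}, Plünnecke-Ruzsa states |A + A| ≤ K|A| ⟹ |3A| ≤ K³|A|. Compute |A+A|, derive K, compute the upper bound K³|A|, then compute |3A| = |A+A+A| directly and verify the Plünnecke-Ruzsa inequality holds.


|A| = 6.
Step 1: Compute A + A by enumerating all 36 pairs.
A + A = {-6, -5, -4, -2, -1, 2, 3, 4, 6, 7, 8, 10, 11, 12, 15, 16, 18, 19, 20}, so |A + A| = 19.
Step 2: Doubling constant K = |A + A|/|A| = 19/6 = 19/6 ≈ 3.1667.
Step 3: Plünnecke-Ruzsa gives |3A| ≤ K³·|A| = (3.1667)³ · 6 ≈ 190.5278.
Step 4: Compute 3A = A + A + A directly by enumerating all triples (a,b,c) ∈ A³; |3A| = 38.
Step 5: Check 38 ≤ 190.5278? Yes ✓.

K = 19/6, Plünnecke-Ruzsa bound K³|A| ≈ 190.5278, |3A| = 38, inequality holds.


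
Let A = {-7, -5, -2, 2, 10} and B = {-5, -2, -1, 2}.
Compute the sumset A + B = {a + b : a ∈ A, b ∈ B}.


A + B = {a + b : a ∈ A, b ∈ B}.
Enumerate all |A|·|B| = 5·4 = 20 pairs (a, b) and collect distinct sums.
a = -7: -7+-5=-12, -7+-2=-9, -7+-1=-8, -7+2=-5
a = -5: -5+-5=-10, -5+-2=-7, -5+-1=-6, -5+2=-3
a = -2: -2+-5=-7, -2+-2=-4, -2+-1=-3, -2+2=0
a = 2: 2+-5=-3, 2+-2=0, 2+-1=1, 2+2=4
a = 10: 10+-5=5, 10+-2=8, 10+-1=9, 10+2=12
Collecting distinct sums: A + B = {-12, -10, -9, -8, -7, -6, -5, -4, -3, 0, 1, 4, 5, 8, 9, 12}
|A + B| = 16

A + B = {-12, -10, -9, -8, -7, -6, -5, -4, -3, 0, 1, 4, 5, 8, 9, 12}


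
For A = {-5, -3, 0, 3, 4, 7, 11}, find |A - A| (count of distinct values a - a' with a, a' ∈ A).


A - A = {a - a' : a, a' ∈ A}; |A| = 7.
Bounds: 2|A|-1 ≤ |A - A| ≤ |A|² - |A| + 1, i.e. 13 ≤ |A - A| ≤ 43.
Note: 0 ∈ A - A always (from a - a). The set is symmetric: if d ∈ A - A then -d ∈ A - A.
Enumerate nonzero differences d = a - a' with a > a' (then include -d):
Positive differences: {1, 2, 3, 4, 5, 6, 7, 8, 9, 10, 11, 12, 14, 16}
Full difference set: {0} ∪ (positive diffs) ∪ (negative diffs).
|A - A| = 1 + 2·14 = 29 (matches direct enumeration: 29).

|A - A| = 29


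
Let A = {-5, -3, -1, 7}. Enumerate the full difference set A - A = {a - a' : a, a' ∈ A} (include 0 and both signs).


A - A = {a - a' : a, a' ∈ A}.
Compute a - a' for each ordered pair (a, a'):
a = -5: -5--5=0, -5--3=-2, -5--1=-4, -5-7=-12
a = -3: -3--5=2, -3--3=0, -3--1=-2, -3-7=-10
a = -1: -1--5=4, -1--3=2, -1--1=0, -1-7=-8
a = 7: 7--5=12, 7--3=10, 7--1=8, 7-7=0
Collecting distinct values (and noting 0 appears from a-a):
A - A = {-12, -10, -8, -4, -2, 0, 2, 4, 8, 10, 12}
|A - A| = 11

A - A = {-12, -10, -8, -4, -2, 0, 2, 4, 8, 10, 12}


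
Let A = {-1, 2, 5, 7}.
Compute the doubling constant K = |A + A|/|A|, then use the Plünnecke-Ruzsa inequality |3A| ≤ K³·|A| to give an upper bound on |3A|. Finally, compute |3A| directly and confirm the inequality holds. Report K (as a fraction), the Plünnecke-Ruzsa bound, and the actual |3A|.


|A| = 4.
Step 1: Compute A + A by enumerating all 16 pairs.
A + A = {-2, 1, 4, 6, 7, 9, 10, 12, 14}, so |A + A| = 9.
Step 2: Doubling constant K = |A + A|/|A| = 9/4 = 9/4 ≈ 2.2500.
Step 3: Plünnecke-Ruzsa gives |3A| ≤ K³·|A| = (2.2500)³ · 4 ≈ 45.5625.
Step 4: Compute 3A = A + A + A directly by enumerating all triples (a,b,c) ∈ A³; |3A| = 16.
Step 5: Check 16 ≤ 45.5625? Yes ✓.

K = 9/4, Plünnecke-Ruzsa bound K³|A| ≈ 45.5625, |3A| = 16, inequality holds.


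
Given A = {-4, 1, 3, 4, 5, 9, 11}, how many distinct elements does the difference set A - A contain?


A - A = {a - a' : a, a' ∈ A}; |A| = 7.
Bounds: 2|A|-1 ≤ |A - A| ≤ |A|² - |A| + 1, i.e. 13 ≤ |A - A| ≤ 43.
Note: 0 ∈ A - A always (from a - a). The set is symmetric: if d ∈ A - A then -d ∈ A - A.
Enumerate nonzero differences d = a - a' with a > a' (then include -d):
Positive differences: {1, 2, 3, 4, 5, 6, 7, 8, 9, 10, 13, 15}
Full difference set: {0} ∪ (positive diffs) ∪ (negative diffs).
|A - A| = 1 + 2·12 = 25 (matches direct enumeration: 25).

|A - A| = 25


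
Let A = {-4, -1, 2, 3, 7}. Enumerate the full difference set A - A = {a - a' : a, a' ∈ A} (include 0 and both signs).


A - A = {a - a' : a, a' ∈ A}.
Compute a - a' for each ordered pair (a, a'):
a = -4: -4--4=0, -4--1=-3, -4-2=-6, -4-3=-7, -4-7=-11
a = -1: -1--4=3, -1--1=0, -1-2=-3, -1-3=-4, -1-7=-8
a = 2: 2--4=6, 2--1=3, 2-2=0, 2-3=-1, 2-7=-5
a = 3: 3--4=7, 3--1=4, 3-2=1, 3-3=0, 3-7=-4
a = 7: 7--4=11, 7--1=8, 7-2=5, 7-3=4, 7-7=0
Collecting distinct values (and noting 0 appears from a-a):
A - A = {-11, -8, -7, -6, -5, -4, -3, -1, 0, 1, 3, 4, 5, 6, 7, 8, 11}
|A - A| = 17

A - A = {-11, -8, -7, -6, -5, -4, -3, -1, 0, 1, 3, 4, 5, 6, 7, 8, 11}


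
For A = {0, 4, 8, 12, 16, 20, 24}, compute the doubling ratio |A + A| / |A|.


|A| = 7.
Compute A + A by enumerating all 49 pairs.
A + A = {0, 4, 8, 12, 16, 20, 24, 28, 32, 36, 40, 44, 48}, so |A + A| = 13.
K = |A + A| / |A| = 13/7 (already in lowest terms) ≈ 1.8571.
Reference: AP of size 7 gives K = 13/7 ≈ 1.8571; a fully generic set of size 7 gives K ≈ 4.0000.

|A| = 7, |A + A| = 13, K = 13/7.


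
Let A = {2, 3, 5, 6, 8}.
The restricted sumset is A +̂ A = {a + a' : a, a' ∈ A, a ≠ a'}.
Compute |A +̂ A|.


Restricted sumset: A +̂ A = {a + a' : a ∈ A, a' ∈ A, a ≠ a'}.
Equivalently, take A + A and drop any sum 2a that is achievable ONLY as a + a for a ∈ A (i.e. sums representable only with equal summands).
Enumerate pairs (a, a') with a < a' (symmetric, so each unordered pair gives one sum; this covers all a ≠ a'):
  2 + 3 = 5
  2 + 5 = 7
  2 + 6 = 8
  2 + 8 = 10
  3 + 5 = 8
  3 + 6 = 9
  3 + 8 = 11
  5 + 6 = 11
  5 + 8 = 13
  6 + 8 = 14
Collected distinct sums: {5, 7, 8, 9, 10, 11, 13, 14}
|A +̂ A| = 8
(Reference bound: |A +̂ A| ≥ 2|A| - 3 for |A| ≥ 2, with |A| = 5 giving ≥ 7.)

|A +̂ A| = 8


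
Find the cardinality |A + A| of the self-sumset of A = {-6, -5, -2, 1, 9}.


A + A = {a + a' : a, a' ∈ A}; |A| = 5.
General bounds: 2|A| - 1 ≤ |A + A| ≤ |A|(|A|+1)/2, i.e. 9 ≤ |A + A| ≤ 15.
Lower bound 2|A|-1 is attained iff A is an arithmetic progression.
Enumerate sums a + a' for a ≤ a' (symmetric, so this suffices):
a = -6: -6+-6=-12, -6+-5=-11, -6+-2=-8, -6+1=-5, -6+9=3
a = -5: -5+-5=-10, -5+-2=-7, -5+1=-4, -5+9=4
a = -2: -2+-2=-4, -2+1=-1, -2+9=7
a = 1: 1+1=2, 1+9=10
a = 9: 9+9=18
Distinct sums: {-12, -11, -10, -8, -7, -5, -4, -1, 2, 3, 4, 7, 10, 18}
|A + A| = 14

|A + A| = 14


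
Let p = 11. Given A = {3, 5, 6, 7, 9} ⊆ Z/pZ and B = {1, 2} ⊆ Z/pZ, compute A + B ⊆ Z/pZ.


Work in Z/11Z: reduce every sum a + b modulo 11.
Enumerate all 10 pairs:
a = 3: 3+1=4, 3+2=5
a = 5: 5+1=6, 5+2=7
a = 6: 6+1=7, 6+2=8
a = 7: 7+1=8, 7+2=9
a = 9: 9+1=10, 9+2=0
Distinct residues collected: {0, 4, 5, 6, 7, 8, 9, 10}
|A + B| = 8 (out of 11 total residues).

A + B = {0, 4, 5, 6, 7, 8, 9, 10}


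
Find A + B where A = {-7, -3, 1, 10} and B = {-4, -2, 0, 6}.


A + B = {a + b : a ∈ A, b ∈ B}.
Enumerate all |A|·|B| = 4·4 = 16 pairs (a, b) and collect distinct sums.
a = -7: -7+-4=-11, -7+-2=-9, -7+0=-7, -7+6=-1
a = -3: -3+-4=-7, -3+-2=-5, -3+0=-3, -3+6=3
a = 1: 1+-4=-3, 1+-2=-1, 1+0=1, 1+6=7
a = 10: 10+-4=6, 10+-2=8, 10+0=10, 10+6=16
Collecting distinct sums: A + B = {-11, -9, -7, -5, -3, -1, 1, 3, 6, 7, 8, 10, 16}
|A + B| = 13

A + B = {-11, -9, -7, -5, -3, -1, 1, 3, 6, 7, 8, 10, 16}


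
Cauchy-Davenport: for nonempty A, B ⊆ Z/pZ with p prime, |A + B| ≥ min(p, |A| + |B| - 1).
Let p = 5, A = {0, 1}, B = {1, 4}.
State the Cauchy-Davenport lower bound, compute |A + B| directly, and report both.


Cauchy-Davenport: |A + B| ≥ min(p, |A| + |B| - 1) for A, B nonempty in Z/pZ.
|A| = 2, |B| = 2, p = 5.
CD lower bound = min(5, 2 + 2 - 1) = min(5, 3) = 3.
Compute A + B mod 5 directly:
a = 0: 0+1=1, 0+4=4
a = 1: 1+1=2, 1+4=0
A + B = {0, 1, 2, 4}, so |A + B| = 4.
Verify: 4 ≥ 3? Yes ✓.

CD lower bound = 3, actual |A + B| = 4.


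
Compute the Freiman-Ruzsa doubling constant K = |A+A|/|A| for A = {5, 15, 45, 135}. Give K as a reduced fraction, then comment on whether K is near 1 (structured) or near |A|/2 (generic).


|A| = 4.
Compute A + A by enumerating all 16 pairs.
A + A = {10, 20, 30, 50, 60, 90, 140, 150, 180, 270}, so |A + A| = 10.
K = |A + A| / |A| = 10/4 = 5/2 ≈ 2.5000.
Reference: AP of size 4 gives K = 7/4 ≈ 1.7500; a fully generic set of size 4 gives K ≈ 2.5000.

|A| = 4, |A + A| = 10, K = 10/4 = 5/2.


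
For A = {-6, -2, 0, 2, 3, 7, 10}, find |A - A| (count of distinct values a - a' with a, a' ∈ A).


A - A = {a - a' : a, a' ∈ A}; |A| = 7.
Bounds: 2|A|-1 ≤ |A - A| ≤ |A|² - |A| + 1, i.e. 13 ≤ |A - A| ≤ 43.
Note: 0 ∈ A - A always (from a - a). The set is symmetric: if d ∈ A - A then -d ∈ A - A.
Enumerate nonzero differences d = a - a' with a > a' (then include -d):
Positive differences: {1, 2, 3, 4, 5, 6, 7, 8, 9, 10, 12, 13, 16}
Full difference set: {0} ∪ (positive diffs) ∪ (negative diffs).
|A - A| = 1 + 2·13 = 27 (matches direct enumeration: 27).

|A - A| = 27


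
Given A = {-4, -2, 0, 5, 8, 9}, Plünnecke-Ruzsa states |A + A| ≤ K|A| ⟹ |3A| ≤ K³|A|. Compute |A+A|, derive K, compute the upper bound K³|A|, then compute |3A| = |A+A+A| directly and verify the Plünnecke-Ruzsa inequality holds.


|A| = 6.
Step 1: Compute A + A by enumerating all 36 pairs.
A + A = {-8, -6, -4, -2, 0, 1, 3, 4, 5, 6, 7, 8, 9, 10, 13, 14, 16, 17, 18}, so |A + A| = 19.
Step 2: Doubling constant K = |A + A|/|A| = 19/6 = 19/6 ≈ 3.1667.
Step 3: Plünnecke-Ruzsa gives |3A| ≤ K³·|A| = (3.1667)³ · 6 ≈ 190.5278.
Step 4: Compute 3A = A + A + A directly by enumerating all triples (a,b,c) ∈ A³; |3A| = 35.
Step 5: Check 35 ≤ 190.5278? Yes ✓.

K = 19/6, Plünnecke-Ruzsa bound K³|A| ≈ 190.5278, |3A| = 35, inequality holds.


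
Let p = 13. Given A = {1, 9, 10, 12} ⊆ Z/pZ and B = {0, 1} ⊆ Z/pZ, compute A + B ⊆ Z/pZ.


Work in Z/13Z: reduce every sum a + b modulo 13.
Enumerate all 8 pairs:
a = 1: 1+0=1, 1+1=2
a = 9: 9+0=9, 9+1=10
a = 10: 10+0=10, 10+1=11
a = 12: 12+0=12, 12+1=0
Distinct residues collected: {0, 1, 2, 9, 10, 11, 12}
|A + B| = 7 (out of 13 total residues).

A + B = {0, 1, 2, 9, 10, 11, 12}


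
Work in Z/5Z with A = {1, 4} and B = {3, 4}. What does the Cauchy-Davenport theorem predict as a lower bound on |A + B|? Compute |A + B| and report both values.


Cauchy-Davenport: |A + B| ≥ min(p, |A| + |B| - 1) for A, B nonempty in Z/pZ.
|A| = 2, |B| = 2, p = 5.
CD lower bound = min(5, 2 + 2 - 1) = min(5, 3) = 3.
Compute A + B mod 5 directly:
a = 1: 1+3=4, 1+4=0
a = 4: 4+3=2, 4+4=3
A + B = {0, 2, 3, 4}, so |A + B| = 4.
Verify: 4 ≥ 3? Yes ✓.

CD lower bound = 3, actual |A + B| = 4.


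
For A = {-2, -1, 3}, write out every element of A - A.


A - A = {a - a' : a, a' ∈ A}.
Compute a - a' for each ordered pair (a, a'):
a = -2: -2--2=0, -2--1=-1, -2-3=-5
a = -1: -1--2=1, -1--1=0, -1-3=-4
a = 3: 3--2=5, 3--1=4, 3-3=0
Collecting distinct values (and noting 0 appears from a-a):
A - A = {-5, -4, -1, 0, 1, 4, 5}
|A - A| = 7

A - A = {-5, -4, -1, 0, 1, 4, 5}


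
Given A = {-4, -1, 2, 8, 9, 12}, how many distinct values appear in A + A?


A + A = {a + a' : a, a' ∈ A}; |A| = 6.
General bounds: 2|A| - 1 ≤ |A + A| ≤ |A|(|A|+1)/2, i.e. 11 ≤ |A + A| ≤ 21.
Lower bound 2|A|-1 is attained iff A is an arithmetic progression.
Enumerate sums a + a' for a ≤ a' (symmetric, so this suffices):
a = -4: -4+-4=-8, -4+-1=-5, -4+2=-2, -4+8=4, -4+9=5, -4+12=8
a = -1: -1+-1=-2, -1+2=1, -1+8=7, -1+9=8, -1+12=11
a = 2: 2+2=4, 2+8=10, 2+9=11, 2+12=14
a = 8: 8+8=16, 8+9=17, 8+12=20
a = 9: 9+9=18, 9+12=21
a = 12: 12+12=24
Distinct sums: {-8, -5, -2, 1, 4, 5, 7, 8, 10, 11, 14, 16, 17, 18, 20, 21, 24}
|A + A| = 17

|A + A| = 17


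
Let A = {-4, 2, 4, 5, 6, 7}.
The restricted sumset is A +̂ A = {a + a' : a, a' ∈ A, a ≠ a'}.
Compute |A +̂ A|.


Restricted sumset: A +̂ A = {a + a' : a ∈ A, a' ∈ A, a ≠ a'}.
Equivalently, take A + A and drop any sum 2a that is achievable ONLY as a + a for a ∈ A (i.e. sums representable only with equal summands).
Enumerate pairs (a, a') with a < a' (symmetric, so each unordered pair gives one sum; this covers all a ≠ a'):
  -4 + 2 = -2
  -4 + 4 = 0
  -4 + 5 = 1
  -4 + 6 = 2
  -4 + 7 = 3
  2 + 4 = 6
  2 + 5 = 7
  2 + 6 = 8
  2 + 7 = 9
  4 + 5 = 9
  4 + 6 = 10
  4 + 7 = 11
  5 + 6 = 11
  5 + 7 = 12
  6 + 7 = 13
Collected distinct sums: {-2, 0, 1, 2, 3, 6, 7, 8, 9, 10, 11, 12, 13}
|A +̂ A| = 13
(Reference bound: |A +̂ A| ≥ 2|A| - 3 for |A| ≥ 2, with |A| = 6 giving ≥ 9.)

|A +̂ A| = 13


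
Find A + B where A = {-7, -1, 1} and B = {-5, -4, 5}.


A + B = {a + b : a ∈ A, b ∈ B}.
Enumerate all |A|·|B| = 3·3 = 9 pairs (a, b) and collect distinct sums.
a = -7: -7+-5=-12, -7+-4=-11, -7+5=-2
a = -1: -1+-5=-6, -1+-4=-5, -1+5=4
a = 1: 1+-5=-4, 1+-4=-3, 1+5=6
Collecting distinct sums: A + B = {-12, -11, -6, -5, -4, -3, -2, 4, 6}
|A + B| = 9

A + B = {-12, -11, -6, -5, -4, -3, -2, 4, 6}
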